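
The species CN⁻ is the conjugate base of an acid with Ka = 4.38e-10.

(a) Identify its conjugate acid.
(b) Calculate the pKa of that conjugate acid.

(a) The conjugate acid is formed by adding one H⁺ to CN⁻, giving HCN. (b) pKa = -log(Ka) = -log(4.38e-10) = 9.36.

Conjugate acid: HCN; pK_a = 9.36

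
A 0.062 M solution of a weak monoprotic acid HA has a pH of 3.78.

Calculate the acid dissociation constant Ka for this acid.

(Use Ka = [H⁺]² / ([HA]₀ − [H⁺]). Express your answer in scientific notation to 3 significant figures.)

[H⁺] = 10^(−pH) = 10^(−3.78) = 1.660e-04 M. For HA ⇌ H⁺ + A⁻, Ka = [H⁺][A⁻]/[HA] = [H⁺]² / ([HA]₀ − [H⁺]) = (1.660e-04)² / (0.062 − 1.660e-04) = 4.45e-07.

K_a = 4.45e-07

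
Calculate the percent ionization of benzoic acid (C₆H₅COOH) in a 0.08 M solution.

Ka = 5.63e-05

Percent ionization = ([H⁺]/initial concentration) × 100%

Using Ka equilibrium: x² + Ka×x - Ka×C = 0. Solving: [H⁺] = 2.0943e-03. Percent = (2.0943e-03/0.08) × 100

Percent ionization = 2.62%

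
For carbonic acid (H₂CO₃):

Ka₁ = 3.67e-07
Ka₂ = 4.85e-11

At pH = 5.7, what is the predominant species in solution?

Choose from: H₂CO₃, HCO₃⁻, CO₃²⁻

pKa₁ = 6.44, pKa₂ = 10.31. For a polyprotic acid the predominant species crosses at each pKa: below pKa_n the protonated form dominates, above it the deprotonated form does. At pH = 5.7, the predominant species is H₂CO₃.

H₂CO₃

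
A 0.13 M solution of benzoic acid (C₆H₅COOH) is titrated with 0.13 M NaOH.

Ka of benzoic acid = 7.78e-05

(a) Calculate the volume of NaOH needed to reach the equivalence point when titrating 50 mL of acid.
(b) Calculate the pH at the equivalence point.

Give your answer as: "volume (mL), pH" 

moles acid = 0.13 × 50/1000 = 0.0065 mol; V_base = moles/0.13 × 1000 = 50.0 mL. At equivalence only the conjugate base is present: [A⁻] = 0.0065/0.100 = 6.5000e-02 M. Kb = Kw/Ka = 1.29e-10; [OH⁻] = √(Kb × [A⁻]) = 2.8905e-06; pOH = 5.54; pH = 14 - pOH = 8.46.

V = 50.0 mL, pH = 8.46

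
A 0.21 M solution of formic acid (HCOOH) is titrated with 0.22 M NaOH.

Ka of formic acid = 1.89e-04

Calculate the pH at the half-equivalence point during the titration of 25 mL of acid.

At half-equivalence [HA] = [A⁻], so Henderson-Hasselbalch gives pH = pKa = -log(1.89e-04) = 3.72.

pH = pKa = 3.72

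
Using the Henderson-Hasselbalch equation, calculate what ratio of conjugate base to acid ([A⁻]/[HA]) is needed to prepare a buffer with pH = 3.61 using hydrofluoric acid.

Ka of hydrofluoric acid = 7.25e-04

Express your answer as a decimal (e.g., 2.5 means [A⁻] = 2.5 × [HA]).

pKa = -log(7.25e-04) = 3.1397. pH = pKa + log([A⁻]/[HA]), so log([A⁻]/[HA]) = pH − pKa = 3.61 − 3.1397 = 0.4703. [A⁻]/[HA] = 10^(0.4703) = 2.95

[A⁻]/[HA] = 2.95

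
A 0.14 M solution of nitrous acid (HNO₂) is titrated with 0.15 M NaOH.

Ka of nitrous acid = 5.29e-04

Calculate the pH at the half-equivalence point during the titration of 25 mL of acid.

At half-equivalence [HA] = [A⁻], so Henderson-Hasselbalch gives pH = pKa = -log(5.29e-04) = 3.28.

pH = pKa = 3.28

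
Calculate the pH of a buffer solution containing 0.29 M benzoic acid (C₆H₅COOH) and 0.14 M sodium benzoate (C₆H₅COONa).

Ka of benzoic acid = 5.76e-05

pKa = -log(5.76e-05) = 4.24. pH = pKa + log([A⁻]/[HA]) = 4.24 + log(0.14/0.29)

pH = 3.92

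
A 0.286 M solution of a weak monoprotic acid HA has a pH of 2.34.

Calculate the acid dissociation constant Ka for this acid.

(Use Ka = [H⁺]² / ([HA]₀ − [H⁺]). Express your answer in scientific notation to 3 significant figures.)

[H⁺] = 10^(−pH) = 10^(−2.34) = 4.571e-03 M. For HA ⇌ H⁺ + A⁻, Ka = [H⁺][A⁻]/[HA] = [H⁺]² / ([HA]₀ − [H⁺]) = (4.571e-03)² / (0.286 − 4.571e-03) = 7.42e-05.

K_a = 7.42e-05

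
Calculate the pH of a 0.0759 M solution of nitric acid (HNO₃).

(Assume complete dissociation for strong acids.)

[H⁺] = 0.0759 M for strong acid. pH = -log[H⁺] = -log(0.0759)

pH = 1.12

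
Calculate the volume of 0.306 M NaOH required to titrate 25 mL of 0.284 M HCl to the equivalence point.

At equivalence: moles acid = moles base. moles HCl = 0.284 × 25/1000 = 0.0071 mol. V_base = moles / 0.306 × 1000 = 23.2 mL.

V_{base} = 23.2 mL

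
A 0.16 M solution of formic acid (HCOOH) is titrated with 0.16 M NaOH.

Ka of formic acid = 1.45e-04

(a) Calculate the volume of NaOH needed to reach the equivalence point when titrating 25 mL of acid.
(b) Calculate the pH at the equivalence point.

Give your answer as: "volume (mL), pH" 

moles acid = 0.16 × 25/1000 = 0.004 mol; V_base = moles/0.16 × 1000 = 25.0 mL. At equivalence only the conjugate base is present: [A⁻] = 0.004/0.050 = 8.0000e-02 M. Kb = Kw/Ka = 6.90e-11; [OH⁻] = √(Kb × [A⁻]) = 2.3489e-06; pOH = 5.63; pH = 14 - pOH = 8.37.

V = 25.0 mL, pH = 8.37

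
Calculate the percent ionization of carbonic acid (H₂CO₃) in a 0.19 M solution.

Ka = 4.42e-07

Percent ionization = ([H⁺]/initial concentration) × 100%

Using Ka equilibrium: x² + Ka×x - Ka×C = 0. Solving: [H⁺] = 2.8957e-04. Percent = (2.8957e-04/0.19) × 100

Percent ionization = 0.152%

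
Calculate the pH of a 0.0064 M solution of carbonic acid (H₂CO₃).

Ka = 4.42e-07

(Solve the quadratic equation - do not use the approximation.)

x² + Ka×x - Ka×C = 0. Using quadratic formula: [H⁺] = 5.2966e-05

pH = 4.28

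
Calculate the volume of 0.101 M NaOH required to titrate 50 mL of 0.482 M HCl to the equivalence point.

At equivalence: moles acid = moles base. moles HCl = 0.482 × 50/1000 = 0.0241 mol. V_base = moles / 0.101 × 1000 = 238.6 mL.

V_{base} = 238.6 mL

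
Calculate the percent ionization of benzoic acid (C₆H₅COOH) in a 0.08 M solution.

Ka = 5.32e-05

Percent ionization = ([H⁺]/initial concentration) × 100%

Using Ka equilibrium: x² + Ka×x - Ka×C = 0. Solving: [H⁺] = 2.0366e-03. Percent = (2.0366e-03/0.08) × 100

Percent ionization = 2.55%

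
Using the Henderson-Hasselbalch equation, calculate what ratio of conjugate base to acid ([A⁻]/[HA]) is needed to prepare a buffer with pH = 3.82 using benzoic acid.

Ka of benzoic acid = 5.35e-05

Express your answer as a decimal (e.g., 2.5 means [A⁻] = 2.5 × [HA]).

pKa = -log(5.35e-05) = 4.2716. pH = pKa + log([A⁻]/[HA]), so log([A⁻]/[HA]) = pH − pKa = 3.82 − 4.2716 = -0.4516. [A⁻]/[HA] = 10^(-0.4516) = 0.353

[A⁻]/[HA] = 0.353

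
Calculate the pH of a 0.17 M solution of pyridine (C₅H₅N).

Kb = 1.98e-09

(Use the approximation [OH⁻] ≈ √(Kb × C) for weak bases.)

[OH⁻] = √(Kb × C) = √(1.98e-09 × 0.17) = 1.8347e-05. pOH = 4.74, pH = 14 - pOH

pH = 9.26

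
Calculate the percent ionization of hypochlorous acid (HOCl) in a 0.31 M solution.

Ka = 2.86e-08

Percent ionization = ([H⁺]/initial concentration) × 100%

Using Ka equilibrium: x² + Ka×x - Ka×C = 0. Solving: [H⁺] = 9.4145e-05. Percent = (9.4145e-05/0.31) × 100

Percent ionization = 0.0304%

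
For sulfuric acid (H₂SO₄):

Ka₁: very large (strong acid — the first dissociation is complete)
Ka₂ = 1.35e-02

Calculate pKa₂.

pKa₂ = -log(Ka₂) = -log(1.35e-02) = 1.87.

pK_{a2} = 1.87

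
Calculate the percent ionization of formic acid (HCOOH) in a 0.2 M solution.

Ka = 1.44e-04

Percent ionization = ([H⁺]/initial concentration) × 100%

Using Ka equilibrium: x² + Ka×x - Ka×C = 0. Solving: [H⁺] = 5.2950e-03. Percent = (5.2950e-03/0.2) × 100

Percent ionization = 2.65%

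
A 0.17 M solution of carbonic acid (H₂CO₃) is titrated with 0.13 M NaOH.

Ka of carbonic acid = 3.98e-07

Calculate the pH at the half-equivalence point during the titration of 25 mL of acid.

At half-equivalence [HA] = [A⁻], so Henderson-Hasselbalch gives pH = pKa = -log(3.98e-07) = 6.40.

pH = pKa = 6.40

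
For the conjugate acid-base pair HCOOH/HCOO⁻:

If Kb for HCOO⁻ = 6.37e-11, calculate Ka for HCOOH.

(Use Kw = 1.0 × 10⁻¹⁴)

For a conjugate pair Ka × Kb = Kw, so Ka = Kw/Kb = 1.0 × 10⁻¹⁴ / 6.37e-11 = 1.57e-04.

K_a = 1.57e-04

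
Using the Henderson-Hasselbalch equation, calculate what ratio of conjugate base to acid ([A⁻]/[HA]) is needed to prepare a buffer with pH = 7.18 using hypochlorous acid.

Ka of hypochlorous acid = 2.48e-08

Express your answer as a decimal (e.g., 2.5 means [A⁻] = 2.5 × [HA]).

pKa = -log(2.48e-08) = 7.6055. pH = pKa + log([A⁻]/[HA]), so log([A⁻]/[HA]) = pH − pKa = 7.18 − 7.6055 = -0.4255. [A⁻]/[HA] = 10^(-0.4255) = 0.375

[A⁻]/[HA] = 0.375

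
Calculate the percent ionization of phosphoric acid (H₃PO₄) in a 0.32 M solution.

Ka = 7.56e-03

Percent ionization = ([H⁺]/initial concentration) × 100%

Using Ka equilibrium: x² + Ka×x - Ka×C = 0. Solving: [H⁺] = 4.5550e-02. Percent = (4.5550e-02/0.32) × 100

Percent ionization = 14.2%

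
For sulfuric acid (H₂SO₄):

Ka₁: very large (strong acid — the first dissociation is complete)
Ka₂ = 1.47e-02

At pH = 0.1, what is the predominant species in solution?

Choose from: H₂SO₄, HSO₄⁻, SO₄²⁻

The first dissociation is complete, so H₂SO₄ itself is never the predominant species in water; pKa₂ = -log(1.47e-02) = 1.83. For a polyprotic acid the predominant species crosses at each pKa: below pKa_n the protonated form dominates, above it the deprotonated form does. At pH = 0.1, the predominant species is HSO₄⁻.

HSO₄⁻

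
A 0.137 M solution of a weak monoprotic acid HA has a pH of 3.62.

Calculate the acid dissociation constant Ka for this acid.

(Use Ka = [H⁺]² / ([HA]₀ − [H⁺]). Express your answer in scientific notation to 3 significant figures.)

[H⁺] = 10^(−pH) = 10^(−3.62) = 2.399e-04 M. For HA ⇌ H⁺ + A⁻, Ka = [H⁺][A⁻]/[HA] = [H⁺]² / ([HA]₀ − [H⁺]) = (2.399e-04)² / (0.137 − 2.399e-04) = 4.21e-07.

K_a = 4.21e-07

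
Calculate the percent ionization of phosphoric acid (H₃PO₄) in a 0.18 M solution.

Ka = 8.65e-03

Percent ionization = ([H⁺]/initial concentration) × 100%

Using Ka equilibrium: x² + Ka×x - Ka×C = 0. Solving: [H⁺] = 3.5370e-02. Percent = (3.5370e-02/0.18) × 100

Percent ionization = 19.7%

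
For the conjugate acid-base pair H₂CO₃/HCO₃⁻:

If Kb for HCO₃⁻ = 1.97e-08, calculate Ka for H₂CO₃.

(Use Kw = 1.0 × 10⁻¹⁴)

For a conjugate pair Ka × Kb = Kw, so Ka = Kw/Kb = 1.0 × 10⁻¹⁴ / 1.97e-08 = 5.08e-07.

K_a = 5.08e-07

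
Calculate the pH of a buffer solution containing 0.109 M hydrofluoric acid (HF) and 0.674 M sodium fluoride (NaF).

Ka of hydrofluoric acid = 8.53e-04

pKa = -log(8.53e-04) = 3.07. pH = pKa + log([A⁻]/[HA]) = 3.07 + log(0.674/0.109)

pH = 3.86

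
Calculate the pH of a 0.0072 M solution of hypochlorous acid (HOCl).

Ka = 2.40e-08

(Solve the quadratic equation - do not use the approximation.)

x² + Ka×x - Ka×C = 0. Using quadratic formula: [H⁺] = 1.3133e-05

pH = 4.88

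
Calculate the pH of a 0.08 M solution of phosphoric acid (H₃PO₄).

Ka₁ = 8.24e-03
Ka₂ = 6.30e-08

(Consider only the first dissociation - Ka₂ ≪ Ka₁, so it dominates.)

First dissociation dominates. From Ka₁ = [H⁺][HA⁻]/[H₂A], x² + Ka₁·x − Ka₁·C = 0 with C = 0.08 M and Ka₁ = 8.24e-03. Solving: [H⁺] = (−Ka₁ + √(Ka₁² + 4·Ka₁·C)) / 2 = 2.1883e-02 M. pH = -log(2.1883e-02) = 1.66.

pH = 1.66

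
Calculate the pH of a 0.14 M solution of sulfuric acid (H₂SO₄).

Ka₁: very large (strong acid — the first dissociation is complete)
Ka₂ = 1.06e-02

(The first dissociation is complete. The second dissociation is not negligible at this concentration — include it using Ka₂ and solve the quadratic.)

First dissociation is complete: [H⁺]₀ = [HSO₄⁻]₀ = C = 0.14 M. Second dissociation HSO₄⁻ ⇌ H⁺ + SO₄²⁻: let x = [SO₄²⁻]. Ka₂ = (C + x)·x / (C − x) = 1.06e-02 → x² + (C + Ka₂)·x − Ka₂·C = 0 → x² + 0.15060·x − 1.484e-03 = 0. x = (−0.15060 + √(0.15060² + 4 × 1.484e-03)) / 2 = 9.2819e-03 M. [H⁺] = C + x = 0.14 + 9.2819e-03 = 1.4928e-01 M. pH = -log(1.4928e-01) = 0.83.

pH = 0.83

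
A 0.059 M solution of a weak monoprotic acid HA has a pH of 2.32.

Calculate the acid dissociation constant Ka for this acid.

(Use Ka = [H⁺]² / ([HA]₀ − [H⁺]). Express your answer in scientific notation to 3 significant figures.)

[H⁺] = 10^(−pH) = 10^(−2.32) = 4.786e-03 M. For HA ⇌ H⁺ + A⁻, Ka = [H⁺][A⁻]/[HA] = [H⁺]² / ([HA]₀ − [H⁺]) = (4.786e-03)² / (0.059 − 4.786e-03) = 4.23e-04.

K_a = 4.23e-04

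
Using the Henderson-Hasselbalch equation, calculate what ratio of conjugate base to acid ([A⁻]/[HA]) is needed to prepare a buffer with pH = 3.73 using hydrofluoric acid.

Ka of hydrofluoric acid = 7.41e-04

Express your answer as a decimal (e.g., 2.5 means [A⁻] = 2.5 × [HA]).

pKa = -log(7.41e-04) = 3.1302. pH = pKa + log([A⁻]/[HA]), so log([A⁻]/[HA]) = pH − pKa = 3.73 − 3.1302 = 0.5998. [A⁻]/[HA] = 10^(0.5998) = 3.98

[A⁻]/[HA] = 3.98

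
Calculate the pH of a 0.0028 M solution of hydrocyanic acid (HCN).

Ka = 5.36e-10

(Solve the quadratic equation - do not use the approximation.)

x² + Ka×x - Ka×C = 0. Using quadratic formula: [H⁺] = 1.2248e-06

pH = 5.91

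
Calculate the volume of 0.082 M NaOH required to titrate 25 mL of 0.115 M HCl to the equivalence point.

At equivalence: moles acid = moles base. moles HCl = 0.115 × 25/1000 = 0.002875 mol. V_base = moles / 0.082 × 1000 = 35.1 mL.

V_{base} = 35.1 mL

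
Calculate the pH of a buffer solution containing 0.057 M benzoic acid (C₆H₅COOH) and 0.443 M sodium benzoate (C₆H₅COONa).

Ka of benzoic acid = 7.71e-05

pKa = -log(7.71e-05) = 4.11. pH = pKa + log([A⁻]/[HA]) = 4.11 + log(0.443/0.057)

pH = 5.00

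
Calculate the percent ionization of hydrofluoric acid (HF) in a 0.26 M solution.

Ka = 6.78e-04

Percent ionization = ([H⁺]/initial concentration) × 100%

Using Ka equilibrium: x² + Ka×x - Ka×C = 0. Solving: [H⁺] = 1.2942e-02. Percent = (1.2942e-02/0.26) × 100

Percent ionization = 4.98%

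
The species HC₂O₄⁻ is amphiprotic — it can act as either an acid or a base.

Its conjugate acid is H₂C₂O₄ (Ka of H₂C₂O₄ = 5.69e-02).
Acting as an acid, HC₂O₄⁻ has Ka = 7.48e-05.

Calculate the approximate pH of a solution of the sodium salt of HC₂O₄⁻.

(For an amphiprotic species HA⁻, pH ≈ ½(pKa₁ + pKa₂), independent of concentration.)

pKa₁ = -log(5.69e-02) = 1.24; pKa₂ = -log(7.48e-05) = 4.13. For an amphiprotic species, pH ≈ ½(pKa₁ + pKa₂) = ½(1.24 + 4.13) = 2.69.

pH = 2.69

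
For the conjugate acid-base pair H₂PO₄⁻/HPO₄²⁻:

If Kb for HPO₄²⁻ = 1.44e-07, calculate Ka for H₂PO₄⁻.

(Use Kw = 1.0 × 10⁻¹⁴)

For a conjugate pair Ka × Kb = Kw, so Ka = Kw/Kb = 1.0 × 10⁻¹⁴ / 1.44e-07 = 6.94e-08.

K_a = 6.94e-08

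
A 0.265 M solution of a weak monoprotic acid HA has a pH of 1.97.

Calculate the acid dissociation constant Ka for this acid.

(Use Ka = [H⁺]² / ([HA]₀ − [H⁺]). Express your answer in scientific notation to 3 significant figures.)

[H⁺] = 10^(−pH) = 10^(−1.97) = 1.072e-02 M. For HA ⇌ H⁺ + A⁻, Ka = [H⁺][A⁻]/[HA] = [H⁺]² / ([HA]₀ − [H⁺]) = (1.072e-02)² / (0.265 − 1.072e-02) = 4.52e-04.

K_a = 4.52e-04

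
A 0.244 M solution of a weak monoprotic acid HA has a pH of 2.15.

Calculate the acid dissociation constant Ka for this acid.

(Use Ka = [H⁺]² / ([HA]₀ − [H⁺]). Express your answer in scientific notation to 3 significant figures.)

[H⁺] = 10^(−pH) = 10^(−2.15) = 7.079e-03 M. For HA ⇌ H⁺ + A⁻, Ka = [H⁺][A⁻]/[HA] = [H⁺]² / ([HA]₀ − [H⁺]) = (7.079e-03)² / (0.244 − 7.079e-03) = 2.12e-04.

K_a = 2.12e-04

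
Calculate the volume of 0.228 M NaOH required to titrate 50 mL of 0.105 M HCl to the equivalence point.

At equivalence: moles acid = moles base. moles HCl = 0.105 × 50/1000 = 0.00525 mol. V_base = moles / 0.228 × 1000 = 23.0 mL.

V_{base} = 23.0 mL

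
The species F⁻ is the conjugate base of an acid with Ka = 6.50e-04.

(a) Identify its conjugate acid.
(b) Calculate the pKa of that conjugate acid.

(a) The conjugate acid is formed by adding one H⁺ to F⁻, giving HF. (b) pKa = -log(Ka) = -log(6.50e-04) = 3.19.

Conjugate acid: HF; pK_a = 3.19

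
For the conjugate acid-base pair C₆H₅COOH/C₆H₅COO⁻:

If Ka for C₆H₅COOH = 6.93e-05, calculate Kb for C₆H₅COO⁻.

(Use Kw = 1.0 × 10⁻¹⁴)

For a conjugate pair Ka × Kb = Kw, so Kb = Kw/Ka = 1.0 × 10⁻¹⁴ / 6.93e-05 = 1.44e-10.

K_b = 1.44e-10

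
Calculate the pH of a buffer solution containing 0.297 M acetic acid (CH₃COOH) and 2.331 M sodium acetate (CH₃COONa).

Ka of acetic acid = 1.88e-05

pKa = -log(1.88e-05) = 4.73. pH = pKa + log([A⁻]/[HA]) = 4.73 + log(2.331/0.297)

pH = 5.62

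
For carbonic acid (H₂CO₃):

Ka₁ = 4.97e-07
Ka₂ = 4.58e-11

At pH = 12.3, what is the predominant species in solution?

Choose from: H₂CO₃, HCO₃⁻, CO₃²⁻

pKa₁ = 6.30, pKa₂ = 10.34. For a polyprotic acid the predominant species crosses at each pKa: below pKa_n the protonated form dominates, above it the deprotonated form does. At pH = 12.3, the predominant species is CO₃²⁻.

CO₃²⁻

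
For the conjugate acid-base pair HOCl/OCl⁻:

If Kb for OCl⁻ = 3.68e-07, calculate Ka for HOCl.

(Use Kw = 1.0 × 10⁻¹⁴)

For a conjugate pair Ka × Kb = Kw, so Ka = Kw/Kb = 1.0 × 10⁻¹⁴ / 3.68e-07 = 2.72e-08.

K_a = 2.72e-08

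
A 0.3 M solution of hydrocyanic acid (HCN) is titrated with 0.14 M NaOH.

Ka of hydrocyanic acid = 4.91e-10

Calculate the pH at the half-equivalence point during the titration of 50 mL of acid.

At half-equivalence [HA] = [A⁻], so Henderson-Hasselbalch gives pH = pKa = -log(4.91e-10) = 9.31.

pH = pKa = 9.31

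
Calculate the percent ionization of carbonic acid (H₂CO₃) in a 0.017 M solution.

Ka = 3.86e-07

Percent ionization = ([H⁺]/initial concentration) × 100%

Using Ka equilibrium: x² + Ka×x - Ka×C = 0. Solving: [H⁺] = 8.0813e-05. Percent = (8.0813e-05/0.017) × 100

Percent ionization = 0.475%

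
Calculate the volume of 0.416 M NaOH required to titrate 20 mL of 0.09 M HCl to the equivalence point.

At equivalence: moles acid = moles base. moles HCl = 0.09 × 20/1000 = 0.0018 mol. V_base = moles / 0.416 × 1000 = 4.3 mL.

V_{base} = 4.3 mL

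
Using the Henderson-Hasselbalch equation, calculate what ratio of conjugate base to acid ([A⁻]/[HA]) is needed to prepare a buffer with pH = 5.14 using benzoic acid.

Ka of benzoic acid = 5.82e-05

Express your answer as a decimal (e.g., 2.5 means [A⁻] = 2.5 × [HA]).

pKa = -log(5.82e-05) = 4.2351. pH = pKa + log([A⁻]/[HA]), so log([A⁻]/[HA]) = pH − pKa = 5.14 − 4.2351 = 0.9049. [A⁻]/[HA] = 10^(0.9049) = 8.03

[A⁻]/[HA] = 8.03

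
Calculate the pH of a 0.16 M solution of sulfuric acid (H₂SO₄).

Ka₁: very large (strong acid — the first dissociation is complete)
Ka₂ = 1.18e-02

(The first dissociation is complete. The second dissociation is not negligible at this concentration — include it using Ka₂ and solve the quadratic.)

First dissociation is complete: [H⁺]₀ = [HSO₄⁻]₀ = C = 0.16 M. Second dissociation HSO₄⁻ ⇌ H⁺ + SO₄²⁻: let x = [SO₄²⁻]. Ka₂ = (C + x)·x / (C − x) = 1.18e-02 → x² + (C + Ka₂)·x − Ka₂·C = 0 → x² + 0.17180·x − 1.888e-03 = 0. x = (−0.17180 + √(0.17180² + 4 × 1.888e-03)) / 2 = 1.0364e-02 M. [H⁺] = C + x = 0.16 + 1.0364e-02 = 1.7036e-01 M. pH = -log(1.7036e-01) = 0.77.

pH = 0.77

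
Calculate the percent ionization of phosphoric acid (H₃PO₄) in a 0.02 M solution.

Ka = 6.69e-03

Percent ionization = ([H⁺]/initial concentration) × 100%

Using Ka equilibrium: x² + Ka×x - Ka×C = 0. Solving: [H⁺] = 8.6961e-03. Percent = (8.6961e-03/0.02) × 100

Percent ionization = 43.5%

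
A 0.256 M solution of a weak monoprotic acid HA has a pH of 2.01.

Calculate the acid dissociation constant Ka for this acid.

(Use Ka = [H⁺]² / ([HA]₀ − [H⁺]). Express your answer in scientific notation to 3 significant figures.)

[H⁺] = 10^(−pH) = 10^(−2.01) = 9.772e-03 M. For HA ⇌ H⁺ + A⁻, Ka = [H⁺][A⁻]/[HA] = [H⁺]² / ([HA]₀ − [H⁺]) = (9.772e-03)² / (0.256 − 9.772e-03) = 3.88e-04.

K_a = 3.88e-04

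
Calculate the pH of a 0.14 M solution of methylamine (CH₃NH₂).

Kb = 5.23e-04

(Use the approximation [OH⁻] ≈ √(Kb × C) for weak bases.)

[OH⁻] = √(Kb × C) = √(5.23e-04 × 0.14) = 8.5569e-03. pOH = 2.07, pH = 14 - pOH

pH = 11.93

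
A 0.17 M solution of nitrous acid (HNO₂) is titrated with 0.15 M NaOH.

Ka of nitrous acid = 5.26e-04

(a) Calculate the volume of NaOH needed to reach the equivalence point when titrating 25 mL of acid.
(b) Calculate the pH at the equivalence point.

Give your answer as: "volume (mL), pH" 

moles acid = 0.17 × 25/1000 = 0.00425 mol; V_base = moles/0.15 × 1000 = 28.3 mL. At equivalence only the conjugate base is present: [A⁻] = 0.00425/0.053 = 7.9687e-02 M. Kb = Kw/Ka = 1.90e-11; [OH⁻] = √(Kb × [A⁻]) = 1.2308e-06; pOH = 5.91; pH = 14 - pOH = 8.09.

V = 28.3 mL, pH = 8.09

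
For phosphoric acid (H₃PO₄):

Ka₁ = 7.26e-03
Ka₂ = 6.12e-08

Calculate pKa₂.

pKa₂ = -log(Ka₂) = -log(6.12e-08) = 7.21.

pK_{a2} = 7.21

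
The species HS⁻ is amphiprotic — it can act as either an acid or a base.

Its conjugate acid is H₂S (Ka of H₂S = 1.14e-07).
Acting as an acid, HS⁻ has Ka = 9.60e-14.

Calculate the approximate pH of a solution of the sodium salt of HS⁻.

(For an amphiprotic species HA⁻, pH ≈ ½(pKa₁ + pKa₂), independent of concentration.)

pKa₁ = -log(1.14e-07) = 6.94; pKa₂ = -log(9.60e-14) = 13.02. For an amphiprotic species, pH ≈ ½(pKa₁ + pKa₂) = ½(6.94 + 13.02) = 9.98.

pH = 9.98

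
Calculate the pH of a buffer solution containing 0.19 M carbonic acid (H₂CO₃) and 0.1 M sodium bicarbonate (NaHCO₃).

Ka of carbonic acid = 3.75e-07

pKa = -log(3.75e-07) = 6.43. pH = pKa + log([A⁻]/[HA]) = 6.43 + log(0.1/0.19)

pH = 6.15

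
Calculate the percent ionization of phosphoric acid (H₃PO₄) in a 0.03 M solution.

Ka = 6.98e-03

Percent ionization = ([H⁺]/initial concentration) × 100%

Using Ka equilibrium: x² + Ka×x - Ka×C = 0. Solving: [H⁺] = 1.1396e-02. Percent = (1.1396e-02/0.03) × 100

Percent ionization = 38%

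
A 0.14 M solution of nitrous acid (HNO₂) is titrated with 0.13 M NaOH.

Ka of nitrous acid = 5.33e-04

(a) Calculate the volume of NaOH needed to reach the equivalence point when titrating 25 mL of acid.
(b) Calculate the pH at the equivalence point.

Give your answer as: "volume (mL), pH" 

moles acid = 0.14 × 25/1000 = 0.0035 mol; V_base = moles/0.13 × 1000 = 26.9 mL. At equivalence only the conjugate base is present: [A⁻] = 0.0035/0.052 = 6.7407e-02 M. Kb = Kw/Ka = 1.88e-11; [OH⁻] = √(Kb × [A⁻]) = 1.1246e-06; pOH = 5.95; pH = 14 - pOH = 8.05.

V = 26.9 mL, pH = 8.05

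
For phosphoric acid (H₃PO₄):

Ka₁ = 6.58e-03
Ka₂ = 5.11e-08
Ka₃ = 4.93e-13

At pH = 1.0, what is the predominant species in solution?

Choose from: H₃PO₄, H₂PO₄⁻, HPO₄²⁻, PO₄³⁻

pKa₁ = 2.18, pKa₂ = 7.29, pKa₃ = 12.31. For a polyprotic acid the predominant species crosses at each pKa: below pKa_n the protonated form dominates, above it the deprotonated form does. At pH = 1.0, the predominant species is H₃PO₄.

H₃PO₄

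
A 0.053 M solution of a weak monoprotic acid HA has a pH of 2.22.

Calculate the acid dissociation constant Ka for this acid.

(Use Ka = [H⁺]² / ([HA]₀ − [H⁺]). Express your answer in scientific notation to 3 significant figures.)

[H⁺] = 10^(−pH) = 10^(−2.22) = 6.026e-03 M. For HA ⇌ H⁺ + A⁻, Ka = [H⁺][A⁻]/[HA] = [H⁺]² / ([HA]₀ − [H⁺]) = (6.026e-03)² / (0.053 − 6.026e-03) = 7.73e-04.

K_a = 7.73e-04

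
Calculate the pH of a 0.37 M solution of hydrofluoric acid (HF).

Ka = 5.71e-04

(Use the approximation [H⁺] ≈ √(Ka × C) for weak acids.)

[H⁺] = √(Ka × C) = √(5.71e-04 × 0.37) = 1.4535e-02. pH = -log(1.4535e-02)

pH = 1.84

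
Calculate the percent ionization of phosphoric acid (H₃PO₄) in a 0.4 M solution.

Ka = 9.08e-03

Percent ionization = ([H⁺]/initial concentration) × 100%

Using Ka equilibrium: x² + Ka×x - Ka×C = 0. Solving: [H⁺] = 5.5897e-02. Percent = (5.5897e-02/0.4) × 100

Percent ionization = 14%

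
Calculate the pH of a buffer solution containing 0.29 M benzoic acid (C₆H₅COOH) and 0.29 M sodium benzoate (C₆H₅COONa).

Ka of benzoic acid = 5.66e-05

pKa = -log(5.66e-05) = 4.25. pH = pKa + log([A⁻]/[HA]) = 4.25 + log(0.29/0.29)

pH = 4.25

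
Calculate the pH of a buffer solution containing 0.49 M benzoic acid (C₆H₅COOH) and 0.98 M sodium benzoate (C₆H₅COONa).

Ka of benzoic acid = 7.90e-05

pKa = -log(7.90e-05) = 4.10. pH = pKa + log([A⁻]/[HA]) = 4.10 + log(0.98/0.49)

pH = 4.40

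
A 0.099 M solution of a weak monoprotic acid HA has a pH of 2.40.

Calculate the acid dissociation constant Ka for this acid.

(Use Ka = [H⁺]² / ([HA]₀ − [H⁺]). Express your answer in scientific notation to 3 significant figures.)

[H⁺] = 10^(−pH) = 10^(−2.40) = 3.981e-03 M. For HA ⇌ H⁺ + A⁻, Ka = [H⁺][A⁻]/[HA] = [H⁺]² / ([HA]₀ − [H⁺]) = (3.981e-03)² / (0.099 − 3.981e-03) = 1.67e-04.

K_a = 1.67e-04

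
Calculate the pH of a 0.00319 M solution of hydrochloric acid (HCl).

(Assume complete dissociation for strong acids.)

[H⁺] = 0.00319 M for strong acid. pH = -log[H⁺] = -log(0.00319)

pH = 2.50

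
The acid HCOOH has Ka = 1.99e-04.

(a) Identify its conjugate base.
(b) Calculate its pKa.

(a) The conjugate base is formed by removing one H⁺ from HCOOH, giving HCOO⁻. (b) pKa = -log(Ka) = -log(1.99e-04) = 3.70.

Conjugate base: HCOO⁻; pK_a = 3.70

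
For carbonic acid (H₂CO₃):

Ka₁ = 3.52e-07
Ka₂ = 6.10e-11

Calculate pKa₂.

pKa₂ = -log(Ka₂) = -log(6.10e-11) = 10.21.

pK_{a2} = 10.21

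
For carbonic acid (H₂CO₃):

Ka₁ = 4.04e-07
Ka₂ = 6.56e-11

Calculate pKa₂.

pKa₂ = -log(Ka₂) = -log(6.56e-11) = 10.18.

pK_{a2} = 10.18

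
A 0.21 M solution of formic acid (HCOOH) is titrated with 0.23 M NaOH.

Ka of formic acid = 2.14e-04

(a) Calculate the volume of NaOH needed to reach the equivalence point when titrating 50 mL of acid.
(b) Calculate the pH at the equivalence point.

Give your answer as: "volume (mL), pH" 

moles acid = 0.21 × 50/1000 = 0.0105 mol; V_base = moles/0.23 × 1000 = 45.7 mL. At equivalence only the conjugate base is present: [A⁻] = 0.0105/0.096 = 1.0977e-01 M. Kb = Kw/Ka = 4.67e-11; [OH⁻] = √(Kb × [A⁻]) = 2.2649e-06; pOH = 5.64; pH = 14 - pOH = 8.36.

V = 45.7 mL, pH = 8.36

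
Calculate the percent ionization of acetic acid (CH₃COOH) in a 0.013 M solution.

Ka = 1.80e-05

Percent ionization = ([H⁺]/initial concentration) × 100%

Using Ka equilibrium: x² + Ka×x - Ka×C = 0. Solving: [H⁺] = 4.7482e-04. Percent = (4.7482e-04/0.013) × 100

Percent ionization = 3.65%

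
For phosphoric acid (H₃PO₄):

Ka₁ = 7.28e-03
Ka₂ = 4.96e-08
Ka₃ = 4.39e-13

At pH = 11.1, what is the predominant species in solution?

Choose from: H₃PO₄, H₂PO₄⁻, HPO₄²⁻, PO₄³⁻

pKa₁ = 2.14, pKa₂ = 7.30, pKa₃ = 12.36. For a polyprotic acid the predominant species crosses at each pKa: below pKa_n the protonated form dominates, above it the deprotonated form does. At pH = 11.1, the predominant species is HPO₄²⁻.

HPO₄²⁻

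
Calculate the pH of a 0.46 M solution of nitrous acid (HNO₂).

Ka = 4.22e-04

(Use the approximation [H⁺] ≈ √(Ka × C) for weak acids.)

[H⁺] = √(Ka × C) = √(4.22e-04 × 0.46) = 1.3933e-02. pH = -log(1.3933e-02)

pH = 1.86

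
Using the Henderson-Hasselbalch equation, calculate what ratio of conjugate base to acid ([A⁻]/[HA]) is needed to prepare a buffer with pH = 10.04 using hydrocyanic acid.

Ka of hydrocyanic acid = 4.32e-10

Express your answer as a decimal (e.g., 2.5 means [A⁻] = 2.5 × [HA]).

pKa = -log(4.32e-10) = 9.3645. pH = pKa + log([A⁻]/[HA]), so log([A⁻]/[HA]) = pH − pKa = 10.04 − 9.3645 = 0.6755. [A⁻]/[HA] = 10^(0.6755) = 4.74

[A⁻]/[HA] = 4.74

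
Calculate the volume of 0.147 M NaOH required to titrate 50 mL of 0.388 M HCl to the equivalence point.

At equivalence: moles acid = moles base. moles HCl = 0.388 × 50/1000 = 0.0194 mol. V_base = moles / 0.147 × 1000 = 132.0 mL.

V_{base} = 132.0 mL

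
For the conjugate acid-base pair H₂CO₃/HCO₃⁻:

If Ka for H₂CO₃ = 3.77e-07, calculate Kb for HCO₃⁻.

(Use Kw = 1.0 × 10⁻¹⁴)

For a conjugate pair Ka × Kb = Kw, so Kb = Kw/Ka = 1.0 × 10⁻¹⁴ / 3.77e-07 = 2.65e-08.

K_b = 2.65e-08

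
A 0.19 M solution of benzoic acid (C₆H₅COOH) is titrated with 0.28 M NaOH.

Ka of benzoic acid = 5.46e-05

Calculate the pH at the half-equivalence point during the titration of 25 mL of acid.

At half-equivalence [HA] = [A⁻], so Henderson-Hasselbalch gives pH = pKa = -log(5.46e-05) = 4.26.

pH = pKa = 4.26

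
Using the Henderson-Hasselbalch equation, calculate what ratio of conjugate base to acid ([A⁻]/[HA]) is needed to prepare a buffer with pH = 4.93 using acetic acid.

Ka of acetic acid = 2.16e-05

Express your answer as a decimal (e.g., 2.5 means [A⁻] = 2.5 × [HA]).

pKa = -log(2.16e-05) = 4.6655. pH = pKa + log([A⁻]/[HA]), so log([A⁻]/[HA]) = pH − pKa = 4.93 − 4.6655 = 0.2645. [A⁻]/[HA] = 10^(0.2645) = 1.84

[A⁻]/[HA] = 1.84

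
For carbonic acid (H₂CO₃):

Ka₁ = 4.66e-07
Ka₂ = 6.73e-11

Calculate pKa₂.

pKa₂ = -log(Ka₂) = -log(6.73e-11) = 10.17.

pK_{a2} = 10.17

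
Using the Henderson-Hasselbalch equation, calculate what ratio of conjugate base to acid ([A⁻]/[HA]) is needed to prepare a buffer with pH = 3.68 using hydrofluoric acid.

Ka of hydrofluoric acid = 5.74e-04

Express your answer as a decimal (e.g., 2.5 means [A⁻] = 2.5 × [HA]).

pKa = -log(5.74e-04) = 3.2411. pH = pKa + log([A⁻]/[HA]), so log([A⁻]/[HA]) = pH − pKa = 3.68 − 3.2411 = 0.4389. [A⁻]/[HA] = 10^(0.4389) = 2.75

[A⁻]/[HA] = 2.75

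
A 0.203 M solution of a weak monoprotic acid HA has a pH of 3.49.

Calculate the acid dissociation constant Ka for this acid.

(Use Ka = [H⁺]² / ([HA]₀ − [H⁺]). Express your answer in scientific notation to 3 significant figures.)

[H⁺] = 10^(−pH) = 10^(−3.49) = 3.236e-04 M. For HA ⇌ H⁺ + A⁻, Ka = [H⁺][A⁻]/[HA] = [H⁺]² / ([HA]₀ − [H⁺]) = (3.236e-04)² / (0.203 − 3.236e-04) = 5.17e-07.

K_a = 5.17e-07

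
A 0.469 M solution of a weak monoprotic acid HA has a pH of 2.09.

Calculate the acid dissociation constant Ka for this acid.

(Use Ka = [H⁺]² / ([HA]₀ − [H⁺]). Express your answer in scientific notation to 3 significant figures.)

[H⁺] = 10^(−pH) = 10^(−2.09) = 8.128e-03 M. For HA ⇌ H⁺ + A⁻, Ka = [H⁺][A⁻]/[HA] = [H⁺]² / ([HA]₀ − [H⁺]) = (8.128e-03)² / (0.469 − 8.128e-03) = 1.43e-04.

K_a = 1.43e-04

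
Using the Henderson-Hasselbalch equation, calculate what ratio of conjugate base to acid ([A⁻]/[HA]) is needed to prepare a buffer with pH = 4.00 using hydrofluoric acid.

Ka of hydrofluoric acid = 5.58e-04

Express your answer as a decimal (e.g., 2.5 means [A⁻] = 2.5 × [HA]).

pKa = -log(5.58e-04) = 3.2534. pH = pKa + log([A⁻]/[HA]), so log([A⁻]/[HA]) = pH − pKa = 4.00 − 3.2534 = 0.7466. [A⁻]/[HA] = 10^(0.7466) = 5.58

[A⁻]/[HA] = 5.58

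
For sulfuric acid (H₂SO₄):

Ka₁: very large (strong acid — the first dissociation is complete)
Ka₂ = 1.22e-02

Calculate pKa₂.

pKa₂ = -log(Ka₂) = -log(1.22e-02) = 1.91.

pK_{a2} = 1.91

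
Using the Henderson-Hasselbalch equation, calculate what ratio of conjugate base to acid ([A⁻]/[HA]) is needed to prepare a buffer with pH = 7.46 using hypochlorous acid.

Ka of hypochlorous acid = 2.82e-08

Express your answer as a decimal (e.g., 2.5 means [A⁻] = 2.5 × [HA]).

pKa = -log(2.82e-08) = 7.5498. pH = pKa + log([A⁻]/[HA]), so log([A⁻]/[HA]) = pH − pKa = 7.46 − 7.5498 = -0.0898. [A⁻]/[HA] = 10^(-0.0898) = 0.813

[A⁻]/[HA] = 0.813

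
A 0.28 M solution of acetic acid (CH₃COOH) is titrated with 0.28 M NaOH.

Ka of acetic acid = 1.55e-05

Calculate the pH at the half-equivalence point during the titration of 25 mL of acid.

At half-equivalence [HA] = [A⁻], so Henderson-Hasselbalch gives pH = pKa = -log(1.55e-05) = 4.81.

pH = pKa = 4.81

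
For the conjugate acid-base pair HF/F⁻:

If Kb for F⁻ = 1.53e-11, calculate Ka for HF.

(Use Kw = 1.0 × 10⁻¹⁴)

For a conjugate pair Ka × Kb = Kw, so Ka = Kw/Kb = 1.0 × 10⁻¹⁴ / 1.53e-11 = 6.54e-04.

K_a = 6.54e-04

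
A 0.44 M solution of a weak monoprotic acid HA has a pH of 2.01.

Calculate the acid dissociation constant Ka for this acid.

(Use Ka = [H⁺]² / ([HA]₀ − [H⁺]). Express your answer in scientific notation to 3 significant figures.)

[H⁺] = 10^(−pH) = 10^(−2.01) = 9.772e-03 M. For HA ⇌ H⁺ + A⁻, Ka = [H⁺][A⁻]/[HA] = [H⁺]² / ([HA]₀ − [H⁺]) = (9.772e-03)² / (0.44 − 9.772e-03) = 2.22e-04.

K_a = 2.22e-04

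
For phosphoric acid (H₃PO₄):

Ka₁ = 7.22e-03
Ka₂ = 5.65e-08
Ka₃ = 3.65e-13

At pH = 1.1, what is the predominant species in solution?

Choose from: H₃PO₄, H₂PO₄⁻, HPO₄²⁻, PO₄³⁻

pKa₁ = 2.14, pKa₂ = 7.25, pKa₃ = 12.44. For a polyprotic acid the predominant species crosses at each pKa: below pKa_n the protonated form dominates, above it the deprotonated form does. At pH = 1.1, the predominant species is H₃PO₄.

H₃PO₄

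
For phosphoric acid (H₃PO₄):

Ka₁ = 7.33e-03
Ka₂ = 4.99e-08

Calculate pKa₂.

pKa₂ = -log(Ka₂) = -log(4.99e-08) = 7.30.

pK_{a2} = 7.30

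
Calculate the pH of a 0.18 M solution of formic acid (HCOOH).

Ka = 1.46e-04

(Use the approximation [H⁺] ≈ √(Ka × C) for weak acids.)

[H⁺] = √(Ka × C) = √(1.46e-04 × 0.18) = 5.1264e-03. pH = -log(5.1264e-03)

pH = 2.29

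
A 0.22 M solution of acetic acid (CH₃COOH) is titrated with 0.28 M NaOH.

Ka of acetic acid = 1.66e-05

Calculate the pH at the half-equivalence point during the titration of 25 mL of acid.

At half-equivalence [HA] = [A⁻], so Henderson-Hasselbalch gives pH = pKa = -log(1.66e-05) = 4.78.

pH = pKa = 4.78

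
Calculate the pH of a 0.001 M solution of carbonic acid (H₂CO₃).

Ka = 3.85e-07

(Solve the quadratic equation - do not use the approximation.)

x² + Ka×x - Ka×C = 0. Using quadratic formula: [H⁺] = 1.9430e-05

pH = 4.71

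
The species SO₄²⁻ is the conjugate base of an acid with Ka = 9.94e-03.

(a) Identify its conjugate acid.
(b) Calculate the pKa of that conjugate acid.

(a) The conjugate acid is formed by adding one H⁺ to SO₄²⁻, giving HSO₄⁻. (b) pKa = -log(Ka) = -log(9.94e-03) = 2.00.

Conjugate acid: HSO₄⁻; pK_a = 2.00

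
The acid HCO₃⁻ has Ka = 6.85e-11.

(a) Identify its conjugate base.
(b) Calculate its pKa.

(a) The conjugate base is formed by removing one H⁺ from HCO₃⁻, giving CO₃²⁻. (b) pKa = -log(Ka) = -log(6.85e-11) = 10.16.

Conjugate base: CO₃²⁻; pK_a = 10.16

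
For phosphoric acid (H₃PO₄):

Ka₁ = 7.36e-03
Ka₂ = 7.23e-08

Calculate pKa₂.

pKa₂ = -log(Ka₂) = -log(7.23e-08) = 7.14.

pK_{a2} = 7.14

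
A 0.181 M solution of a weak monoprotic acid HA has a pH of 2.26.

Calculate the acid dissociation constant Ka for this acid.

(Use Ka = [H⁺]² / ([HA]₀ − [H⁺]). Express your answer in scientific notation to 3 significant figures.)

[H⁺] = 10^(−pH) = 10^(−2.26) = 5.495e-03 M. For HA ⇌ H⁺ + A⁻, Ka = [H⁺][A⁻]/[HA] = [H⁺]² / ([HA]₀ − [H⁺]) = (5.495e-03)² / (0.181 − 5.495e-03) = 1.72e-04.

K_a = 1.72e-04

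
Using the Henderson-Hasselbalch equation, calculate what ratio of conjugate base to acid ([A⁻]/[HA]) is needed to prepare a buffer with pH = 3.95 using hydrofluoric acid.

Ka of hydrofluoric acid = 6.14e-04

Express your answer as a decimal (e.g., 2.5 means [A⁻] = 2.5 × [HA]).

pKa = -log(6.14e-04) = 3.2118. pH = pKa + log([A⁻]/[HA]), so log([A⁻]/[HA]) = pH − pKa = 3.95 − 3.2118 = 0.7382. [A⁻]/[HA] = 10^(0.7382) = 5.47

[A⁻]/[HA] = 5.47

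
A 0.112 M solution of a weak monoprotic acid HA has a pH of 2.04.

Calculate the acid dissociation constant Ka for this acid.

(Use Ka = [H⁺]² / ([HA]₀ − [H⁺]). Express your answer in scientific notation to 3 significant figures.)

[H⁺] = 10^(−pH) = 10^(−2.04) = 9.120e-03 M. For HA ⇌ H⁺ + A⁻, Ka = [H⁺][A⁻]/[HA] = [H⁺]² / ([HA]₀ − [H⁺]) = (9.120e-03)² / (0.112 − 9.120e-03) = 8.08e-04.

K_a = 8.08e-04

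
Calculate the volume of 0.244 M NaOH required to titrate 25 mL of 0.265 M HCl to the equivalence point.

At equivalence: moles acid = moles base. moles HCl = 0.265 × 25/1000 = 0.006625 mol. V_base = moles / 0.244 × 1000 = 27.2 mL.

V_{base} = 27.2 mL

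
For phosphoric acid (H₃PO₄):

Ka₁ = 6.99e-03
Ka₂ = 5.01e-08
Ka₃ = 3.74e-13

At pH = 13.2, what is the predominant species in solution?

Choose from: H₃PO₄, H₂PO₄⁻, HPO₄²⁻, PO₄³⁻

pKa₁ = 2.16, pKa₂ = 7.30, pKa₃ = 12.43. For a polyprotic acid the predominant species crosses at each pKa: below pKa_n the protonated form dominates, above it the deprotonated form does. At pH = 13.2, the predominant species is PO₄³⁻.

PO₄³⁻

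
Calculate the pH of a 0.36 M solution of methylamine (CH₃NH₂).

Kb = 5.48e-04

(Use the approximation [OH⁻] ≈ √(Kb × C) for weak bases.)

[OH⁻] = √(Kb × C) = √(5.48e-04 × 0.36) = 1.4046e-02. pOH = 1.85, pH = 14 - pOH

pH = 12.15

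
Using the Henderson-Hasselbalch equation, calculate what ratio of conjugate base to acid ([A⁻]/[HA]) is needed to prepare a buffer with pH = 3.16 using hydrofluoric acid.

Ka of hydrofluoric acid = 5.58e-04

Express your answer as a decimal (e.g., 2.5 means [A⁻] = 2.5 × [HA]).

pKa = -log(5.58e-04) = 3.2534. pH = pKa + log([A⁻]/[HA]), so log([A⁻]/[HA]) = pH − pKa = 3.16 − 3.2534 = -0.0934. [A⁻]/[HA] = 10^(-0.0934) = 0.807

[A⁻]/[HA] = 0.807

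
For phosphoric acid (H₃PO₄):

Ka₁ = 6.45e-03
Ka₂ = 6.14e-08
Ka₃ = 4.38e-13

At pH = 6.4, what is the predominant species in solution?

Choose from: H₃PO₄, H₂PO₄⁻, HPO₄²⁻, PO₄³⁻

pKa₁ = 2.19, pKa₂ = 7.21, pKa₃ = 12.36. For a polyprotic acid the predominant species crosses at each pKa: below pKa_n the protonated form dominates, above it the deprotonated form does. At pH = 6.4, the predominant species is H₂PO₄⁻.

H₂PO₄⁻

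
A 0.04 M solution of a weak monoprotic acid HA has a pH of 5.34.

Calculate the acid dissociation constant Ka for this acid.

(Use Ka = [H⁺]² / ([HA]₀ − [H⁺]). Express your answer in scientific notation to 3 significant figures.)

[H⁺] = 10^(−pH) = 10^(−5.34) = 4.571e-06 M. For HA ⇌ H⁺ + A⁻, Ka = [H⁺][A⁻]/[HA] = [H⁺]² / ([HA]₀ − [H⁺]) = (4.571e-06)² / (0.04 − 4.571e-06) = 5.22e-10.

K_a = 5.22e-10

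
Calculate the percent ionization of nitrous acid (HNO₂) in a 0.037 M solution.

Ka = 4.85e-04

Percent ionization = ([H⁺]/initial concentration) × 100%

Using Ka equilibrium: x² + Ka×x - Ka×C = 0. Solving: [H⁺] = 4.0006e-03. Percent = (4.0006e-03/0.037) × 100

Percent ionization = 10.8%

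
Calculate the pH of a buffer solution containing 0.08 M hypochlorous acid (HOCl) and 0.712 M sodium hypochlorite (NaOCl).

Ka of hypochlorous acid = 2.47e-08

pKa = -log(2.47e-08) = 7.61. pH = pKa + log([A⁻]/[HA]) = 7.61 + log(0.712/0.08)

pH = 8.56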